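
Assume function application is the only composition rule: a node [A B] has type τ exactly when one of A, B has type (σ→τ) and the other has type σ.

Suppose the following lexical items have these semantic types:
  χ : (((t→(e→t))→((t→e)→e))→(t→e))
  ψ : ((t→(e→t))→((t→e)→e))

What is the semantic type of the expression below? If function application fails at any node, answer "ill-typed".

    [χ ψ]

[χ ψ]: χ is (((t→(e→t))→((t→e)→e))→(t→e)), ψ is ((t→(e→t))→((t→e)→e)); result (t→e).

(t→e)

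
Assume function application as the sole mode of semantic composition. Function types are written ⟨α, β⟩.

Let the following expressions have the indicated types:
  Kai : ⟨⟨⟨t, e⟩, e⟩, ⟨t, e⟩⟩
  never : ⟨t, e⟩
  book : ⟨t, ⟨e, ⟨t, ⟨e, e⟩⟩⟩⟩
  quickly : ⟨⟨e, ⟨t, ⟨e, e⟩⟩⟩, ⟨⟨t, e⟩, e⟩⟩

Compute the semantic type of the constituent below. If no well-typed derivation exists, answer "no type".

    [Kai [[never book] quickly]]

At [never book]: neither ⟨t, e⟩ nor ⟨t, ⟨e, ⟨t, ⟨e, e⟩⟩⟩⟩ can take the other as argument; the node is ill-typed.

no type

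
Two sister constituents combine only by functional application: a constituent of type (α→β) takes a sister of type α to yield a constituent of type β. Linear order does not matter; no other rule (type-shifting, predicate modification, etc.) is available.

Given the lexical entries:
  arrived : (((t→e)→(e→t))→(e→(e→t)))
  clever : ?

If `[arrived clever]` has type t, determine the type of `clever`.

((((t→e)→(e→t))→(e→(e→t)))→t)

[arrived clever] must have type t. The sister arrived has type (((t→e)→(e→t))→(e→(e→t))); that is not a function onto t, so clever must be the functor, of type ((((t→e)→(e→t))→(e→(e→t)))→t).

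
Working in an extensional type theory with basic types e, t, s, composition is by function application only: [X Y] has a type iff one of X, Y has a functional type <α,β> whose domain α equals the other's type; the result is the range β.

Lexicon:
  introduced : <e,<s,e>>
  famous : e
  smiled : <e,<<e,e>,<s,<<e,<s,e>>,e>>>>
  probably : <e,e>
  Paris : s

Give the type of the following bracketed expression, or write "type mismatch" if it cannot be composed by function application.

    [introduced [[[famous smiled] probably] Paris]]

e

[famous smiled] — smiled of type <e,<<e,e>,<s,<<e,<s,e>>,e>>>> combines with famous of type e: type <<e,e>,<s,<<e,<s,e>>,e>>>.
[[famous smiled] probably] — [famous smiled] of type <<e,e>,<s,<<e,<s,e>>,e>>> combines with probably of type <e,e>: type <s,<<e,<s,e>>,e>>.
[[[famous smiled] probably] Paris] — [[famous smiled] probably] of type <s,<<e,<s,e>>,e>> combines with Paris of type s: type <<e,<s,e>>,e>.
[introduced [[[famous smiled] probably] Paris]] — [[[famous smiled] probably] Paris] of type <<e,<s,e>>,e> combines with introduced of type <e,<s,e>>: type e.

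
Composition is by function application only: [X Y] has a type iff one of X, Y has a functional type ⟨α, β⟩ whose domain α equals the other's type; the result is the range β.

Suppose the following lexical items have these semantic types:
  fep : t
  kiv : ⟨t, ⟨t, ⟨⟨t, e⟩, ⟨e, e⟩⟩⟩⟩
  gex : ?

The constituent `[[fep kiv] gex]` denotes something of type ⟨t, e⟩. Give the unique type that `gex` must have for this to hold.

[[fep kiv] gex] must have type ⟨t, e⟩. The sister [fep kiv] has type ⟨t, ⟨⟨t, e⟩, ⟨e, e⟩⟩⟩; that is not a function onto ⟨t, e⟩, so gex must be the functor, of type ⟨⟨t, ⟨⟨t, e⟩, ⟨e, e⟩⟩⟩, ⟨t, e⟩⟩.

⟨⟨t, ⟨⟨t, e⟩, ⟨e, e⟩⟩⟩, ⟨t, e⟩⟩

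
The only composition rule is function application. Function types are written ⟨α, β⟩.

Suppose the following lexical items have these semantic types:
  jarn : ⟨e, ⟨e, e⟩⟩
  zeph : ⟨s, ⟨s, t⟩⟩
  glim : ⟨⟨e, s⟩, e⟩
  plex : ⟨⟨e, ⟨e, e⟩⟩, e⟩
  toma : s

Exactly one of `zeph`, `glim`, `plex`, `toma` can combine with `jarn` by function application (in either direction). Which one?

zeph : ⟨s, ⟨s, t⟩⟩ — neither side's domain matches the other.
glim : ⟨⟨e, s⟩, e⟩ — neither side's domain matches the other.
plex — combines: plex : ⟨⟨e, ⟨e, e⟩⟩, e⟩ takes jarn : ⟨e, ⟨e, e⟩⟩ as argument, giving e.
toma : s — neither side's domain matches the other.

plex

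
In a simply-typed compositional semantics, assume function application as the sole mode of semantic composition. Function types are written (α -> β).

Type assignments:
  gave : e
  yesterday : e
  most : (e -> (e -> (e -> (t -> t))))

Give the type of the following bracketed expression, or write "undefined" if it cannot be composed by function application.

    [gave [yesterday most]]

[yesterday most]: functor most : (e -> (e -> (e -> (t -> t)))), argument yesterday : e; result (e -> (e -> (t -> t))).
[gave [yesterday most]]: functor [yesterday most] : (e -> (e -> (t -> t))), argument gave : e; result (e -> (t -> t)).

(e -> (t -> t))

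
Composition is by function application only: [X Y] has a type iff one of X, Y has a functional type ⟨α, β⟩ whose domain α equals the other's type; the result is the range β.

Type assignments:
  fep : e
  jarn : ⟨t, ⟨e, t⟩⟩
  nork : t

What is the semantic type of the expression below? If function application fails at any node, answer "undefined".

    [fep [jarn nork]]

t

[jarn nork]: ⟨t, ⟨e, t⟩⟩ applied to t yields ⟨e, t⟩.
[fep [jarn nork]]: ⟨e, t⟩ applied to e yields t.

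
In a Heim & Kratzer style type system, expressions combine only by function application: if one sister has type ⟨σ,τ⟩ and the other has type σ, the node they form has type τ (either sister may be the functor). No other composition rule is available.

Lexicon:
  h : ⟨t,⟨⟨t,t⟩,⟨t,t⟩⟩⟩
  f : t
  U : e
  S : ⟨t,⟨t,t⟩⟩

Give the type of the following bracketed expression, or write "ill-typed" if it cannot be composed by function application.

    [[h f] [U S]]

ill-typed

[h f]: h is ⟨t,⟨⟨t,t⟩,⟨t,t⟩⟩⟩, f is t; result ⟨⟨t,t⟩,⟨t,t⟩⟩.
[U S]: e with ⟨t,⟨t,t⟩⟩ — neither is a function whose domain matches the other; composition fails here.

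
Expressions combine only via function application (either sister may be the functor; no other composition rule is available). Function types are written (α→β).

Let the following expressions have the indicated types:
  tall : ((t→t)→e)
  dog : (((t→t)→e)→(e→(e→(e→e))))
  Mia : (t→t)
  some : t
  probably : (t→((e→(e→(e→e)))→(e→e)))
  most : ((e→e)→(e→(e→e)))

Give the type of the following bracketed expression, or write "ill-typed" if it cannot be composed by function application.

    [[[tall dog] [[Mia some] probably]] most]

[tall dog]: dog is (((t→t)→e)→(e→(e→(e→e)))), tall is ((t→t)→e); result (e→(e→(e→e))).
[Mia some]: Mia is (t→t), some is t; result t.
[[Mia some] probably]: probably is (t→((e→(e→(e→e)))→(e→e))), [Mia some] is t; result ((e→(e→(e→e)))→(e→e)).
[[tall dog] [[Mia some] probably]]: [[Mia some] probably] is ((e→(e→(e→e)))→(e→e)), [tall dog] is (e→(e→(e→e))); result (e→e).
[[[tall dog] [[Mia some] probably]] most]: most is ((e→e)→(e→(e→e))), [[tall dog] [[Mia some] probably]] is (e→e); result (e→(e→e)).

(e→(e→e))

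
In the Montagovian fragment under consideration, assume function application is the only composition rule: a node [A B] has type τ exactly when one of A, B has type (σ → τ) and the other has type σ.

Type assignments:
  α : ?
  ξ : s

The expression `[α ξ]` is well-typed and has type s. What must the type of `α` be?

(s → s)

[α ξ] is required to be s. ξ : s cannot yield s as functor, so α : (s → s).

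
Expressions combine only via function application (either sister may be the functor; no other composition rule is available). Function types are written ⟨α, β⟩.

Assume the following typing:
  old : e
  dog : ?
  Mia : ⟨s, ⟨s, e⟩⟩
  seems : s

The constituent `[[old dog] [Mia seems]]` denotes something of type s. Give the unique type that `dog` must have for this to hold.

For [[old dog] [Mia seems]] to have type s with [Mia seems] of type ⟨s, e⟩, [old dog] must be the function: [old dog] : ⟨⟨s, e⟩, s⟩.
For [old dog] to have type ⟨⟨s, e⟩, s⟩ with old of type e, dog must be the function: dog : ⟨e, ⟨⟨s, e⟩, s⟩⟩.

⟨e, ⟨⟨s, e⟩, s⟩⟩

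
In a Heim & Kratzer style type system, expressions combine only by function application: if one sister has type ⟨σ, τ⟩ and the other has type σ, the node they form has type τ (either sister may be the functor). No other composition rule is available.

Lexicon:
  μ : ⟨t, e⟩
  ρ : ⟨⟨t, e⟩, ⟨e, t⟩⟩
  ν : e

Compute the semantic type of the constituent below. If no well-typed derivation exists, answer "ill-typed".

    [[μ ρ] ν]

At [μ ρ], ρ : ⟨⟨t, e⟩, ⟨e, t⟩⟩ takes μ : ⟨t, e⟩, giving ⟨e, t⟩.
At [[μ ρ] ν], [μ ρ] : ⟨e, t⟩ takes ν : e, giving t.

t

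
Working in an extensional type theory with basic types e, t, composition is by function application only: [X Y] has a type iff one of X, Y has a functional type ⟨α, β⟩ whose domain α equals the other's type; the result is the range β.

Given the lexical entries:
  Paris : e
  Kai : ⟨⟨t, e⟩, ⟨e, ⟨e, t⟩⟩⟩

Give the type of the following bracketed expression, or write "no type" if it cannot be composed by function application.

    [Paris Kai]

no type

[Paris Kai]: e with ⟨⟨t, e⟩, ⟨e, ⟨e, t⟩⟩⟩ — neither is a function whose domain matches the other; composition fails here.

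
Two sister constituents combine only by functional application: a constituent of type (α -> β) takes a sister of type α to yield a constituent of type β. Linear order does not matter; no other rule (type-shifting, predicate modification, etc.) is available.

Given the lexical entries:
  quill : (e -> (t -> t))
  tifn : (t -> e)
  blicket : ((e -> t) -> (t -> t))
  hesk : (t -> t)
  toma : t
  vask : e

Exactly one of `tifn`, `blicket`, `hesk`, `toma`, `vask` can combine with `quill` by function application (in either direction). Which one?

tifn : (t -> e) — no; quill wants e, and tifn wants t.
blicket : ((e -> t) -> (t -> t)) — no; quill wants e, and blicket wants (e -> t).
hesk : (t -> t) — no; quill wants e, and hesk wants t.
toma : t — no; quill wants e, and toma wants nothing (atomic).
vask — combines: quill : (e -> (t -> t)) takes vask : e as argument, giving (t -> t).

vask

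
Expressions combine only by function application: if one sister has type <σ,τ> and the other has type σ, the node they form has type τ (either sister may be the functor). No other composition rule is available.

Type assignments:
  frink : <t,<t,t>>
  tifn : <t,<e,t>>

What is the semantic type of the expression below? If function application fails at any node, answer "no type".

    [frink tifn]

At [frink tifn]: neither <t,<t,t>> nor <t,<e,t>> can take the other as argument; the node is ill-typed.

no type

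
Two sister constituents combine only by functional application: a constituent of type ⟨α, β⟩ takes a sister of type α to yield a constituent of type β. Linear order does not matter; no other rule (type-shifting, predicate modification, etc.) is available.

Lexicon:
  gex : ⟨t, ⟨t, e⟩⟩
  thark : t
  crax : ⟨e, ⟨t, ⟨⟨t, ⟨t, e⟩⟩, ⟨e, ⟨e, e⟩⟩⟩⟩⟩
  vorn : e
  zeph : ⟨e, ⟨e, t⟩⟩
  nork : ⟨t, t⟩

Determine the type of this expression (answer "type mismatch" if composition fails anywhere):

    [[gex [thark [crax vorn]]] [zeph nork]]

type mismatch

[crax vorn] — crax of type ⟨e, ⟨t, ⟨⟨t, ⟨t, e⟩⟩, ⟨e, ⟨e, e⟩⟩⟩⟩⟩ combines with vorn of type e: type ⟨t, ⟨⟨t, ⟨t, e⟩⟩, ⟨e, ⟨e, e⟩⟩⟩⟩.
[thark [crax vorn]] — [crax vorn] of type ⟨t, ⟨⟨t, ⟨t, e⟩⟩, ⟨e, ⟨e, e⟩⟩⟩⟩ combines with thark of type t: type ⟨⟨t, ⟨t, e⟩⟩, ⟨e, ⟨e, e⟩⟩⟩.
[gex [thark [crax vorn]]] — [thark [crax vorn]] of type ⟨⟨t, ⟨t, e⟩⟩, ⟨e, ⟨e, e⟩⟩⟩ combines with gex of type ⟨t, ⟨t, e⟩⟩: type ⟨e, ⟨e, e⟩⟩.
[zeph nork]: ⟨e, ⟨e, t⟩⟩ with ⟨t, t⟩ — neither is a function whose domain matches the other; composition fails here.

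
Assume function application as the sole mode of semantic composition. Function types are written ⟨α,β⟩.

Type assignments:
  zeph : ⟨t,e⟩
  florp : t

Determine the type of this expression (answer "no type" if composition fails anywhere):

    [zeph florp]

e

[zeph florp] — zeph of type ⟨t,e⟩ combines with florp of type t: type e.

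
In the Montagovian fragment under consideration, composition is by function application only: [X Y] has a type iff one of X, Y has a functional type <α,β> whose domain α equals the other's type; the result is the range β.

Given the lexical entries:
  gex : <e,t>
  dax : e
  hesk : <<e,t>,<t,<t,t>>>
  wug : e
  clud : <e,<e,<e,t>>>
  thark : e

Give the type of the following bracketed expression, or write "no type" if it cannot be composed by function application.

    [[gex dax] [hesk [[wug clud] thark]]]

[gex dax]: functor gex : <e,t>, argument dax : e; result t.
[wug clud]: functor clud : <e,<e,<e,t>>>, argument wug : e; result <e,<e,t>>.
[[wug clud] thark]: functor [wug clud] : <e,<e,t>>, argument thark : e; result <e,t>.
[hesk [[wug clud] thark]]: functor hesk : <<e,t>,<t,<t,t>>>, argument [[wug clud] thark] : <e,t>; result <t,<t,t>>.
[[gex dax] [hesk [[wug clud] thark]]]: functor [hesk [[wug clud] thark]] : <t,<t,t>>, argument [gex dax] : t; result <t,t>.

<t,t>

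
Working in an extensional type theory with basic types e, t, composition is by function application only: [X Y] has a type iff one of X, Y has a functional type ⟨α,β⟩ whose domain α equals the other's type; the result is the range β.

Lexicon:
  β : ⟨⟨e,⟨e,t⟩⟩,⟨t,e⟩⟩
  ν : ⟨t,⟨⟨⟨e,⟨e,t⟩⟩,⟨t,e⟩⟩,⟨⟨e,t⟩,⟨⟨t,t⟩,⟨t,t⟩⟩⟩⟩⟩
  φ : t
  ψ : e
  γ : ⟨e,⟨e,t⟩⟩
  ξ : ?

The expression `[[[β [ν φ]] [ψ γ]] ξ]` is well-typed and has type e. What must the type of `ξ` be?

⟨⟨⟨t,t⟩,⟨t,t⟩⟩,e⟩

[[[β [ν φ]] [ψ γ]] ξ] is required to be e. [[β [ν φ]] [ψ γ]] : ⟨⟨t,t⟩,⟨t,t⟩⟩ cannot yield e as functor, so ξ : ⟨⟨⟨t,t⟩,⟨t,t⟩⟩,e⟩.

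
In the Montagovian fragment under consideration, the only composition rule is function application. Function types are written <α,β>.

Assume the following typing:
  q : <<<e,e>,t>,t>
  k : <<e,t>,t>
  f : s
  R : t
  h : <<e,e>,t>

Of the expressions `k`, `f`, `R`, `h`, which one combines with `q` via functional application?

k : <<e,t>,t> — neither side's domain matches the other.
f : s — neither side's domain matches the other.
R : t — neither side's domain matches the other.
h — combines: q : <<<e,e>,t>,t> takes h : <<e,e>,t> as argument, giving t.

h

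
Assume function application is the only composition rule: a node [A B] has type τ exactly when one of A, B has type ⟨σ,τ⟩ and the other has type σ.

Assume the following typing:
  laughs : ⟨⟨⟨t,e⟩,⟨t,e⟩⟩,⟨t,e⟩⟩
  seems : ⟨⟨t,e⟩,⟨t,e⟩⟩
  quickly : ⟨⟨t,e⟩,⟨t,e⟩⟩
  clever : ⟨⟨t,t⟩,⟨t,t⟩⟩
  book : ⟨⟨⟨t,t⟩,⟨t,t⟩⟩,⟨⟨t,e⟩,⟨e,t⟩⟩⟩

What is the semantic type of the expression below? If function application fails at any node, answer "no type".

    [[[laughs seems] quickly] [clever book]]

[laughs seems] — laughs of type ⟨⟨⟨t,e⟩,⟨t,e⟩⟩,⟨t,e⟩⟩ combines with seems of type ⟨⟨t,e⟩,⟨t,e⟩⟩: type ⟨t,e⟩.
[[laughs seems] quickly] — quickly of type ⟨⟨t,e⟩,⟨t,e⟩⟩ combines with [laughs seems] of type ⟨t,e⟩: type ⟨t,e⟩.
[clever book] — book of type ⟨⟨⟨t,t⟩,⟨t,t⟩⟩,⟨⟨t,e⟩,⟨e,t⟩⟩⟩ combines with clever of type ⟨⟨t,t⟩,⟨t,t⟩⟩: type ⟨⟨t,e⟩,⟨e,t⟩⟩.
[[[laughs seems] quickly] [clever book]] — [clever book] of type ⟨⟨t,e⟩,⟨e,t⟩⟩ combines with [[laughs seems] quickly] of type ⟨t,e⟩: type ⟨e,t⟩.

⟨e,t⟩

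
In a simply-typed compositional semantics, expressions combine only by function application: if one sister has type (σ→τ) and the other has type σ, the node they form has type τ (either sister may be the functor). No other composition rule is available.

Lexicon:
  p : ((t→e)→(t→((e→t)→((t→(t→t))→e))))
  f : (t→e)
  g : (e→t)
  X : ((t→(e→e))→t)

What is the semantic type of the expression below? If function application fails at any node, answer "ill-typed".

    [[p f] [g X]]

ill-typed

[p f]: ((t→e)→(t→((e→t)→((t→(t→t))→e)))) applied to (t→e) yields (t→((e→t)→((t→(t→t))→e))).
At [g X]: neither (e→t) nor ((t→(e→e))→t) can take the other as argument; the node is ill-typed.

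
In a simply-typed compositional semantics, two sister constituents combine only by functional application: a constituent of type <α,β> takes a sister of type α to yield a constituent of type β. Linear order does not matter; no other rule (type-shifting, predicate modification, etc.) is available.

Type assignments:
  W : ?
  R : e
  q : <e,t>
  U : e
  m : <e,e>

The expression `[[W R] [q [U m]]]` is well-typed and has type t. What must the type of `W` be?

<e,<t,t>>

[[W R] [q [U m]]] is required to be t. [q [U m]] : t cannot yield t as functor, so [W R] : <t,t>.
[W R] is required to be <t,t>. R : e cannot yield <t,t> as functor, so W : <e,<t,t>>.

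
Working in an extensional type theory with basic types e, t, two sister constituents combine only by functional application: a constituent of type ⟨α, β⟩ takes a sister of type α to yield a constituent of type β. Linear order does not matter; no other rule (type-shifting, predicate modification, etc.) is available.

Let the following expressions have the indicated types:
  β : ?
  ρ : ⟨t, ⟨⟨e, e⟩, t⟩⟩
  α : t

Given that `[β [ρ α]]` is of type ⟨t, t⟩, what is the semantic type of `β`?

At [β [ρ α]] (required: ⟨t, t⟩): [ρ α] is ⟨⟨e, e⟩, t⟩, which is not a function with range ⟨t, t⟩; hence β is the functor — type ⟨⟨⟨e, e⟩, t⟩, ⟨t, t⟩⟩.

⟨⟨⟨e, e⟩, t⟩, ⟨t, t⟩⟩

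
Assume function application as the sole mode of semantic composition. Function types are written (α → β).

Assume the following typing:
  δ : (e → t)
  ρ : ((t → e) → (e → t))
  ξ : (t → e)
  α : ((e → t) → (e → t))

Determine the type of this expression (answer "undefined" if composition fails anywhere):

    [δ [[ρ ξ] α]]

[ρ ξ]: ρ is ((t → e) → (e → t)), ξ is (t → e); result (e → t).
[[ρ ξ] α]: α is ((e → t) → (e → t)), [ρ ξ] is (e → t); result (e → t).
At [δ [[ρ ξ] α]]: neither (e → t) nor (e → t) can take the other as argument; the node is ill-typed.

undefined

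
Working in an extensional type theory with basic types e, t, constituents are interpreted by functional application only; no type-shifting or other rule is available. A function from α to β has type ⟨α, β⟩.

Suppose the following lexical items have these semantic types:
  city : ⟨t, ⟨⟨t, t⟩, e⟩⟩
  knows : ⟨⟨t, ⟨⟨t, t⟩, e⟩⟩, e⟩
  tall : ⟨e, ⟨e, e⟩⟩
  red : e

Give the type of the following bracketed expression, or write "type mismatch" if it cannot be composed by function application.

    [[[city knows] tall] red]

e

[city knows]: knows is ⟨⟨t, ⟨⟨t, t⟩, e⟩⟩, e⟩, city is ⟨t, ⟨⟨t, t⟩, e⟩⟩; result e.
[[city knows] tall]: tall is ⟨e, ⟨e, e⟩⟩, [city knows] is e; result ⟨e, e⟩.
[[[city knows] tall] red]: [[city knows] tall] is ⟨e, e⟩, red is e; result e.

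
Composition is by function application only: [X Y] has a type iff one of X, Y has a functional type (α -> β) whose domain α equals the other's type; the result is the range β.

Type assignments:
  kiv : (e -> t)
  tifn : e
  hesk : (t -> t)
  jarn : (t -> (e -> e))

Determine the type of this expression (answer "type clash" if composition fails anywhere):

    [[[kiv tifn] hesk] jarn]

(e -> e)

[kiv tifn]: functor kiv : (e -> t), argument tifn : e; result t.
[[kiv tifn] hesk]: functor hesk : (t -> t), argument [kiv tifn] : t; result t.
[[[kiv tifn] hesk] jarn]: functor jarn : (t -> (e -> e)), argument [[kiv tifn] hesk] : t; result (e -> e).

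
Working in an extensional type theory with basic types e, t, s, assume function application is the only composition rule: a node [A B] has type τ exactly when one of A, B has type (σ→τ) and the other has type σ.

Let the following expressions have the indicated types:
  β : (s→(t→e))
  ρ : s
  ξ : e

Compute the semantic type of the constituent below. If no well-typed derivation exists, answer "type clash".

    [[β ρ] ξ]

type clash

[β ρ] — β of type (s→(t→e)) combines with ρ of type s: type (t→e).
[[β ρ] ξ]: (t→e) and e cannot combine by function application — type clash.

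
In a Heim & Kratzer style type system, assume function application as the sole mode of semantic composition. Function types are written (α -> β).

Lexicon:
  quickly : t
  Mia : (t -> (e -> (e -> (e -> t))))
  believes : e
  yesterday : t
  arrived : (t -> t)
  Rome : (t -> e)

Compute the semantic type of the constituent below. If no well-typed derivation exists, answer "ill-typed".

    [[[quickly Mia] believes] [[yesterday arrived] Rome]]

[quickly Mia]: functor Mia : (t -> (e -> (e -> (e -> t)))), argument quickly : t; result (e -> (e -> (e -> t))).
[[quickly Mia] believes]: functor [quickly Mia] : (e -> (e -> (e -> t))), argument believes : e; result (e -> (e -> t)).
[yesterday arrived]: functor arrived : (t -> t), argument yesterday : t; result t.
[[yesterday arrived] Rome]: functor Rome : (t -> e), argument [yesterday arrived] : t; result e.
[[[quickly Mia] believes] [[yesterday arrived] Rome]]: functor [[quickly Mia] believes] : (e -> (e -> t)), argument [[yesterday arrived] Rome] : e; result (e -> t).

(e -> t)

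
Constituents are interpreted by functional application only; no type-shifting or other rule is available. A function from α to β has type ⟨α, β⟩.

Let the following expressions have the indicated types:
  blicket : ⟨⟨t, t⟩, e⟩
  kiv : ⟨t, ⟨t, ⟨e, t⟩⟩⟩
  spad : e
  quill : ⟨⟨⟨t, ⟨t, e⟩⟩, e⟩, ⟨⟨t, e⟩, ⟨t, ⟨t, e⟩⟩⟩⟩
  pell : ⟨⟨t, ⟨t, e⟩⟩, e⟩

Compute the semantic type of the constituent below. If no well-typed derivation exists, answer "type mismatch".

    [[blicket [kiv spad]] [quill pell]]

type mismatch

[kiv spad]: ⟨t, ⟨t, ⟨e, t⟩⟩⟩ and e cannot combine by function application — type clash.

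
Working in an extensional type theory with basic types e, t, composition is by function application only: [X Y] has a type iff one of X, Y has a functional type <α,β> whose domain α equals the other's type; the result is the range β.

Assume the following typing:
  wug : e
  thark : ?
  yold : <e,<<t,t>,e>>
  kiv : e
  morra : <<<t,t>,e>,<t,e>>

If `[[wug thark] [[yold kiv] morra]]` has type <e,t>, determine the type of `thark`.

[[wug thark] [[yold kiv] morra]] is required to be <e,t>. [[yold kiv] morra] : <t,e> cannot yield <e,t> as functor, so [wug thark] : <<t,e>,<e,t>>.
[wug thark] is required to be <<t,e>,<e,t>>. wug : e cannot yield <<t,e>,<e,t>> as functor, so thark : <e,<<t,e>,<e,t>>>.

<e,<<t,e>,<e,t>>>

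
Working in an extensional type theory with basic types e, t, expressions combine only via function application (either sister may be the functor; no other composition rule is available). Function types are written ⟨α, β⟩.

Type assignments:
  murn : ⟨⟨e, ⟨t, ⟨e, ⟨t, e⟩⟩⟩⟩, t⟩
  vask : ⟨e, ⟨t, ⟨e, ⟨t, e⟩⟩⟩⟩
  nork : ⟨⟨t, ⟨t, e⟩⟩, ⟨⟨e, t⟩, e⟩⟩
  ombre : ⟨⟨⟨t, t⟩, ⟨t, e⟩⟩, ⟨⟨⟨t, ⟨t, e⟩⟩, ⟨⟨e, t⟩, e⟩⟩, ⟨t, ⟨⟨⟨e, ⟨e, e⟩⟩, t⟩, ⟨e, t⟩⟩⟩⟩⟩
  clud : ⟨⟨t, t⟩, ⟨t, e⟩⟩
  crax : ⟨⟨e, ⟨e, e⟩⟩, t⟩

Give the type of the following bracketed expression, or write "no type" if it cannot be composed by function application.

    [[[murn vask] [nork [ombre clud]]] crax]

At [murn vask], murn : ⟨⟨e, ⟨t, ⟨e, ⟨t, e⟩⟩⟩⟩, t⟩ takes vask : ⟨e, ⟨t, ⟨e, ⟨t, e⟩⟩⟩⟩, giving t.
At [ombre clud], ombre : ⟨⟨⟨t, t⟩, ⟨t, e⟩⟩, ⟨⟨⟨t, ⟨t, e⟩⟩, ⟨⟨e, t⟩, e⟩⟩, ⟨t, ⟨⟨⟨e, ⟨e, e⟩⟩, t⟩, ⟨e, t⟩⟩⟩⟩⟩ takes clud : ⟨⟨t, t⟩, ⟨t, e⟩⟩, giving ⟨⟨⟨t, ⟨t, e⟩⟩, ⟨⟨e, t⟩, e⟩⟩, ⟨t, ⟨⟨⟨e, ⟨e, e⟩⟩, t⟩, ⟨e, t⟩⟩⟩⟩.
At [nork [ombre clud]], [ombre clud] : ⟨⟨⟨t, ⟨t, e⟩⟩, ⟨⟨e, t⟩, e⟩⟩, ⟨t, ⟨⟨⟨e, ⟨e, e⟩⟩, t⟩, ⟨e, t⟩⟩⟩⟩ takes nork : ⟨⟨t, ⟨t, e⟩⟩, ⟨⟨e, t⟩, e⟩⟩, giving ⟨t, ⟨⟨⟨e, ⟨e, e⟩⟩, t⟩, ⟨e, t⟩⟩⟩.
At [[murn vask] [nork [ombre clud]]], [nork [ombre clud]] : ⟨t, ⟨⟨⟨e, ⟨e, e⟩⟩, t⟩, ⟨e, t⟩⟩⟩ takes [murn vask] : t, giving ⟨⟨⟨e, ⟨e, e⟩⟩, t⟩, ⟨e, t⟩⟩.
At [[[murn vask] [nork [ombre clud]]] crax], [[murn vask] [nork [ombre clud]]] : ⟨⟨⟨e, ⟨e, e⟩⟩, t⟩, ⟨e, t⟩⟩ takes crax : ⟨⟨e, ⟨e, e⟩⟩, t⟩, giving ⟨e, t⟩.

⟨e, t⟩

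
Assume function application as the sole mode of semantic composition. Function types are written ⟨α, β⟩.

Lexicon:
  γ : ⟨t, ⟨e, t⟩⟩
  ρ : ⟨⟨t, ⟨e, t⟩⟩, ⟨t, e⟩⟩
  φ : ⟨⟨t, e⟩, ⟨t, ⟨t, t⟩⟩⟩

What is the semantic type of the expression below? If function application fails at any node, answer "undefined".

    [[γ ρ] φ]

⟨t, ⟨t, t⟩⟩

[γ ρ]: ⟨⟨t, ⟨e, t⟩⟩, ⟨t, e⟩⟩ applied to ⟨t, ⟨e, t⟩⟩ yields ⟨t, e⟩.
[[γ ρ] φ]: ⟨⟨t, e⟩, ⟨t, ⟨t, t⟩⟩⟩ applied to ⟨t, e⟩ yields ⟨t, ⟨t, t⟩⟩.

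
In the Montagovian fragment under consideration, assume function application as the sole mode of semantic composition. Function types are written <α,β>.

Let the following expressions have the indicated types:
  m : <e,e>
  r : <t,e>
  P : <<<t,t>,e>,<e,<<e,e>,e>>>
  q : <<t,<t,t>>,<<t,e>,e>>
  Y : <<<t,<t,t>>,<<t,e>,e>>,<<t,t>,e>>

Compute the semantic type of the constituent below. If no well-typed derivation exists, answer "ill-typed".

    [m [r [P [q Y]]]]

ill-typed

[q Y]: Y is <<<t,<t,t>>,<<t,e>,e>>,<<t,t>,e>>, q is <<t,<t,t>>,<<t,e>,e>>; result <<t,t>,e>.
[P [q Y]]: P is <<<t,t>,e>,<e,<<e,e>,e>>>, [q Y] is <<t,t>,e>; result <e,<<e,e>,e>>.
[r [P [q Y]]]: <t,e> with <e,<<e,e>,e>> — neither is a function whose domain matches the other; composition fails here.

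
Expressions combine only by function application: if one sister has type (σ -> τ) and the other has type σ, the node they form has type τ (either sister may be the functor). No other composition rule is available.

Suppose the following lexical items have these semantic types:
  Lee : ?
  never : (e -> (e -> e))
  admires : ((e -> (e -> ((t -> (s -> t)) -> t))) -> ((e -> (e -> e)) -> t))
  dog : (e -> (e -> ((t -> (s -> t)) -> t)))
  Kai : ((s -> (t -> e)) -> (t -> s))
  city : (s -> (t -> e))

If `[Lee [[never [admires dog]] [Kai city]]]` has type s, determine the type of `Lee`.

For [Lee [[never [admires dog]] [Kai city]]] to have type s with [[never [admires dog]] [Kai city]] of type s, Lee must be the function: Lee : (s -> s).

(s -> s)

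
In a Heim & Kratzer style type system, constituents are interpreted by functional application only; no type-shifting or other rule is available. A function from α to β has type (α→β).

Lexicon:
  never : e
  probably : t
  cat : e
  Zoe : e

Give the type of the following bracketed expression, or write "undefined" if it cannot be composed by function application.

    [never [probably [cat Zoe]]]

[cat Zoe]: e and e cannot combine by function application — type clash.

undefined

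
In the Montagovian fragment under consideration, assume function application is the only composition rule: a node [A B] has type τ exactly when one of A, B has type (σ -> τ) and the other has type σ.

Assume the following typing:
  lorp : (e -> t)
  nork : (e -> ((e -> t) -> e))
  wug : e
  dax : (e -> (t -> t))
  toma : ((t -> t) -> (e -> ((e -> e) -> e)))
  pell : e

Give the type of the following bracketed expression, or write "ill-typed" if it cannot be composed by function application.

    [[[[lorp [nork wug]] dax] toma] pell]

((e -> e) -> e)

At [nork wug], nork : (e -> ((e -> t) -> e)) takes wug : e, giving ((e -> t) -> e).
At [lorp [nork wug]], [nork wug] : ((e -> t) -> e) takes lorp : (e -> t), giving e.
At [[lorp [nork wug]] dax], dax : (e -> (t -> t)) takes [lorp [nork wug]] : e, giving (t -> t).
At [[[lorp [nork wug]] dax] toma], toma : ((t -> t) -> (e -> ((e -> e) -> e))) takes [[lorp [nork wug]] dax] : (t -> t), giving (e -> ((e -> e) -> e)).
At [[[[lorp [nork wug]] dax] toma] pell], [[[lorp [nork wug]] dax] toma] : (e -> ((e -> e) -> e)) takes pell : e, giving ((e -> e) -> e).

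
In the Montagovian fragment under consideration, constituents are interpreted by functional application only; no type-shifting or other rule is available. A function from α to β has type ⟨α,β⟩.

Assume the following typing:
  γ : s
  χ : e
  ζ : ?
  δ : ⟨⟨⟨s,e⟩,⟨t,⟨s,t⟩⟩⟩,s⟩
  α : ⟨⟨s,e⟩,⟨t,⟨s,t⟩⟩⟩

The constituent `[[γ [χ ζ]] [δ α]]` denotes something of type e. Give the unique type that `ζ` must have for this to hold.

⟨e,⟨s,⟨s,e⟩⟩⟩

At [[γ [χ ζ]] [δ α]] (required: e): [δ α] is s, which is not a function with range e; hence [γ [χ ζ]] is the functor — type ⟨s,e⟩.
At [γ [χ ζ]] (required: ⟨s,e⟩): γ is s, which is not a function with range ⟨s,e⟩; hence [χ ζ] is the functor — type ⟨s,⟨s,e⟩⟩.
At [χ ζ] (required: ⟨s,⟨s,e⟩⟩): χ is e, which is not a function with range ⟨s,⟨s,e⟩⟩; hence ζ is the functor — type ⟨e,⟨s,⟨s,e⟩⟩⟩.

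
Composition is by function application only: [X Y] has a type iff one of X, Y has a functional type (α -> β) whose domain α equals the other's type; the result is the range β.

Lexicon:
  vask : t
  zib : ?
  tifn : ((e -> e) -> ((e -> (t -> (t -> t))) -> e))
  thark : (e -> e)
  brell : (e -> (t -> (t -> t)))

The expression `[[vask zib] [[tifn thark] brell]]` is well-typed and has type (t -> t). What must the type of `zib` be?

(t -> (e -> (t -> t)))

At [[vask zib] [[tifn thark] brell]] (required: (t -> t)): [[tifn thark] brell] is e, which is not a function with range (t -> t); hence [vask zib] is the functor — type (e -> (t -> t)).
At [vask zib] (required: (e -> (t -> t))): vask is t, which is not a function with range (e -> (t -> t)); hence zib is the functor — type (t -> (e -> (t -> t))).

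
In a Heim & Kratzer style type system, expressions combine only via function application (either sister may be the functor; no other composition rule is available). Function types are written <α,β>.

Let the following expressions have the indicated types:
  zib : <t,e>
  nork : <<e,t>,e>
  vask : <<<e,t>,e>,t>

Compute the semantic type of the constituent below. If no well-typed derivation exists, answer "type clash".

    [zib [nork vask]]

At [nork vask], vask : <<<e,t>,e>,t> takes nork : <<e,t>,e>, giving t.
At [zib [nork vask]], zib : <t,e> takes [nork vask] : t, giving e.

e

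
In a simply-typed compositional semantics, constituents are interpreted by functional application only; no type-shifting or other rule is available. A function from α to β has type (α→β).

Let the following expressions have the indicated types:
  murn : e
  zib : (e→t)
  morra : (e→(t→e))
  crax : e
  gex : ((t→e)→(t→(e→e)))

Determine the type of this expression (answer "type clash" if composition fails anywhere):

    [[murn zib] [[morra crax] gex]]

(e→e)

At [murn zib], zib : (e→t) takes murn : e, giving t.
At [morra crax], morra : (e→(t→e)) takes crax : e, giving (t→e).
At [[morra crax] gex], gex : ((t→e)→(t→(e→e))) takes [morra crax] : (t→e), giving (t→(e→e)).
At [[murn zib] [[morra crax] gex]], [[morra crax] gex] : (t→(e→e)) takes [murn zib] : t, giving (e→e).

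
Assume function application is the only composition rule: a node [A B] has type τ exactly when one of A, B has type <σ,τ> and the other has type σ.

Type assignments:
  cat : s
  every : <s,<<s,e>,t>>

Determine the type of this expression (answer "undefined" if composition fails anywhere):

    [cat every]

<<s,e>,t>

[cat every]: functor every : <s,<<s,e>,t>>, argument cat : s; result <<s,e>,t>.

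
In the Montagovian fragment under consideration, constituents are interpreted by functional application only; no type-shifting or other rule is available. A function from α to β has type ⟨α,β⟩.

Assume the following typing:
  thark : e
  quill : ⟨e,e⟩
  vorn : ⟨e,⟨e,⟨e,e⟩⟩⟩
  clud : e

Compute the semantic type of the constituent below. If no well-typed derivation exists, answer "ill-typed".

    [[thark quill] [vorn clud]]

⟨e,e⟩

[thark quill]: quill is ⟨e,e⟩, thark is e; result e.
[vorn clud]: vorn is ⟨e,⟨e,⟨e,e⟩⟩⟩, clud is e; result ⟨e,⟨e,e⟩⟩.
[[thark quill] [vorn clud]]: [vorn clud] is ⟨e,⟨e,e⟩⟩, [thark quill] is e; result ⟨e,e⟩.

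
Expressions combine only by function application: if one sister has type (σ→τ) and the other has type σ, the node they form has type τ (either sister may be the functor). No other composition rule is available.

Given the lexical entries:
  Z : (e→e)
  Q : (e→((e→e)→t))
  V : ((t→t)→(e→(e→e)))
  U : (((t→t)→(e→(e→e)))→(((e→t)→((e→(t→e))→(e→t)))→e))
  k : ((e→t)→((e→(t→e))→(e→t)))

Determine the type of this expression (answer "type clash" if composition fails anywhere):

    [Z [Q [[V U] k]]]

[V U]: (((t→t)→(e→(e→e)))→(((e→t)→((e→(t→e))→(e→t)))→e)) applied to ((t→t)→(e→(e→e))) yields (((e→t)→((e→(t→e))→(e→t)))→e).
[[V U] k]: (((e→t)→((e→(t→e))→(e→t)))→e) applied to ((e→t)→((e→(t→e))→(e→t))) yields e.
[Q [[V U] k]]: (e→((e→e)→t)) applied to e yields ((e→e)→t).
[Z [Q [[V U] k]]]: ((e→e)→t) applied to (e→e) yields t.

t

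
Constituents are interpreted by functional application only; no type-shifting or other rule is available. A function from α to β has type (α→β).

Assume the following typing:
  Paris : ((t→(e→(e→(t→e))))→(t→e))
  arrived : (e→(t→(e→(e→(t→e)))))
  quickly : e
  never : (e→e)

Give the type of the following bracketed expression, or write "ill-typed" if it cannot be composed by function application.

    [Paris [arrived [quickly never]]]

[quickly never]: functor never : (e→e), argument quickly : e; result e.
[arrived [quickly never]]: functor arrived : (e→(t→(e→(e→(t→e))))), argument [quickly never] : e; result (t→(e→(e→(t→e)))).
[Paris [arrived [quickly never]]]: functor Paris : ((t→(e→(e→(t→e))))→(t→e)), argument [arrived [quickly never]] : (t→(e→(e→(t→e)))); result (t→e).

(t→e)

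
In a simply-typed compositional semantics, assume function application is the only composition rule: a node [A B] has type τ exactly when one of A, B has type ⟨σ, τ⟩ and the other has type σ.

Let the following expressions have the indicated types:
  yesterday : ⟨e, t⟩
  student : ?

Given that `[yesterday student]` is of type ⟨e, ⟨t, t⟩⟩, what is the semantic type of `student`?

For [yesterday student] to have type ⟨e, ⟨t, t⟩⟩ with yesterday of type ⟨e, t⟩, student must be the function: student : ⟨⟨e, t⟩, ⟨e, ⟨t, t⟩⟩⟩.

⟨⟨e, t⟩, ⟨e, ⟨t, t⟩⟩⟩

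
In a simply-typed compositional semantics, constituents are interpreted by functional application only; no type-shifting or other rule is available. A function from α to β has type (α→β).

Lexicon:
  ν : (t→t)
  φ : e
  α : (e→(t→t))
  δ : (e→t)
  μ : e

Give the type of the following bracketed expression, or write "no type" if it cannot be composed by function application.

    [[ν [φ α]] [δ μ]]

[φ α]: functor α : (e→(t→t)), argument φ : e; result (t→t).
[ν [φ α]]: (t→t) and (t→t) cannot combine by function application — type clash.

no type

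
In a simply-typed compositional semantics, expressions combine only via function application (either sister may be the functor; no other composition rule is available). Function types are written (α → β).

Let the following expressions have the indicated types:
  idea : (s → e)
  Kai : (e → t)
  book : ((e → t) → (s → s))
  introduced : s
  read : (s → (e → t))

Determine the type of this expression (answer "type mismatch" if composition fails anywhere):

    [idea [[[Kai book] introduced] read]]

[Kai book]: book is ((e → t) → (s → s)), Kai is (e → t); result (s → s).
[[Kai book] introduced]: [Kai book] is (s → s), introduced is s; result s.
[[[Kai book] introduced] read]: read is (s → (e → t)), [[Kai book] introduced] is s; result (e → t).
[idea [[[Kai book] introduced] read]]: (s → e) with (e → t) — neither is a function whose domain matches the other; composition fails here.

type mismatch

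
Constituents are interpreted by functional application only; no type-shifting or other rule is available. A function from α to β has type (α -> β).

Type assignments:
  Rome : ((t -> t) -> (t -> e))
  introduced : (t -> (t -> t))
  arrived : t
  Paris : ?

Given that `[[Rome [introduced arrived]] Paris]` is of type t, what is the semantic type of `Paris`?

((t -> e) -> t)

At [[Rome [introduced arrived]] Paris] (required: t): [Rome [introduced arrived]] is (t -> e), which is not a function with range t; hence Paris is the functor — type ((t -> e) -> t).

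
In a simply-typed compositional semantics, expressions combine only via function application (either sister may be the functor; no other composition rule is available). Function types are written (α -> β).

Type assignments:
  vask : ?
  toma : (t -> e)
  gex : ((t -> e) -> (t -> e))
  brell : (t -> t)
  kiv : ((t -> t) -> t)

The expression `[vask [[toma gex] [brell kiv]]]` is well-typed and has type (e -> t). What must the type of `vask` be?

(e -> (e -> t))

[vask [[toma gex] [brell kiv]]] must have type (e -> t). The sister [[toma gex] [brell kiv]] has type e; that is not a function onto (e -> t), so vask must be the functor, of type (e -> (e -> t)).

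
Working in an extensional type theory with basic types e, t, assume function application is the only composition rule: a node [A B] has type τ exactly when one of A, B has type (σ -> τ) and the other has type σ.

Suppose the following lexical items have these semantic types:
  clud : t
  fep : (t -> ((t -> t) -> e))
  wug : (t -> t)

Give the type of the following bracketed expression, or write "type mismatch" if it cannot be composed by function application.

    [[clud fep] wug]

[clud fep]: (t -> ((t -> t) -> e)) applied to t yields ((t -> t) -> e).
[[clud fep] wug]: ((t -> t) -> e) applied to (t -> t) yields e.

e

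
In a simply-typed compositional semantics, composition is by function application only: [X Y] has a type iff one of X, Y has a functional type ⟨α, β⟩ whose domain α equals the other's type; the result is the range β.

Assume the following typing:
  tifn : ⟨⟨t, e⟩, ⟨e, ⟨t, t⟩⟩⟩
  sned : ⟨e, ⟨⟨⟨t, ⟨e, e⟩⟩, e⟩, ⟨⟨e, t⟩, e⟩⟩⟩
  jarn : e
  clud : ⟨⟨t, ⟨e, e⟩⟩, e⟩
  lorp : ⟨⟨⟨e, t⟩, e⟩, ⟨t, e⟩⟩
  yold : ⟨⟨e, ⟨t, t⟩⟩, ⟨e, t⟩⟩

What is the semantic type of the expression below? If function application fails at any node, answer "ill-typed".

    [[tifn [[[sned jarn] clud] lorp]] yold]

[sned jarn]: sned is ⟨e, ⟨⟨⟨t, ⟨e, e⟩⟩, e⟩, ⟨⟨e, t⟩, e⟩⟩⟩, jarn is e; result ⟨⟨⟨t, ⟨e, e⟩⟩, e⟩, ⟨⟨e, t⟩, e⟩⟩.
[[sned jarn] clud]: [sned jarn] is ⟨⟨⟨t, ⟨e, e⟩⟩, e⟩, ⟨⟨e, t⟩, e⟩⟩, clud is ⟨⟨t, ⟨e, e⟩⟩, e⟩; result ⟨⟨e, t⟩, e⟩.
[[[sned jarn] clud] lorp]: lorp is ⟨⟨⟨e, t⟩, e⟩, ⟨t, e⟩⟩, [[sned jarn] clud] is ⟨⟨e, t⟩, e⟩; result ⟨t, e⟩.
[tifn [[[sned jarn] clud] lorp]]: tifn is ⟨⟨t, e⟩, ⟨e, ⟨t, t⟩⟩⟩, [[[sned jarn] clud] lorp] is ⟨t, e⟩; result ⟨e, ⟨t, t⟩⟩.
[[tifn [[[sned jarn] clud] lorp]] yold]: yold is ⟨⟨e, ⟨t, t⟩⟩, ⟨e, t⟩⟩, [tifn [[[sned jarn] clud] lorp]] is ⟨e, ⟨t, t⟩⟩; result ⟨e, t⟩.

⟨e, t⟩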